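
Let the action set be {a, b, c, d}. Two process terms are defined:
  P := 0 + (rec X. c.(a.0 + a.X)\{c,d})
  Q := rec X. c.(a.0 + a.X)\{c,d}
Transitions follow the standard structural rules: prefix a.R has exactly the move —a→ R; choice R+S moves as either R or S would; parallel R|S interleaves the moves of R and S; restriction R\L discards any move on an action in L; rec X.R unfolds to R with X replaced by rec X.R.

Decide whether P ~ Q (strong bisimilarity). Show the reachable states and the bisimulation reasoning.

P ~ Q

LTS(P): 4 reachable states
  p0 = 0 + (rec X. c.(a.0 + a.X)\{c,d}) | -c-> p1
  p1 = (a.0 + a.(rec X. c.(a.0 + a.X)\{c,d}))\{c,d} | -a-> p2, -a-> p3
  p2 = (rec X. c.(a.0 + a.X)\{c,d})\{c,d} | ∅
  p3 = 0\{c,d} | ∅
LTS(Q): 4 reachable states
  q0 = rec X. c.(a.0 + a.X)\{c,d} | -c-> q1
  q1 = (a.0 + a.(rec X. c.(a.0 + a.X)\{c,d}))\{c,d} | -a-> q2, -a-> q3
  q2 = (rec X. c.(a.0 + a.X)\{c,d})\{c,d} | ∅
  q3 = 0\{c,d} | ∅
Partition-refinement fixed point:
  B0 = {p0, q0}
  B1 = {p1, q1}
  B2 = {p2, p3, q2, q3}
p0 ∈ B0, q0 ∈ B0 → same block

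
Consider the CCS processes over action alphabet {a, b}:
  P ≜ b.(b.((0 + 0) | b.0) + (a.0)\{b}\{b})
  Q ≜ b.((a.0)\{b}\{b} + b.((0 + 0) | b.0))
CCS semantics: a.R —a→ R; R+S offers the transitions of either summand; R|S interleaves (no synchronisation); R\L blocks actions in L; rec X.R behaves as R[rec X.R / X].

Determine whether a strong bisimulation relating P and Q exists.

LTS(P): 5 reachable states
  s0 = b.(b.((0 + 0) | b.0) + (a.0)\{b}\{b}) has moves --b--▸ s1
  s1 = b.((0 + 0) | b.0) + (a.0)\{b}\{b} has moves --a--▸ s2, --b--▸ s3
  s2 = 0\{b}\{b} has moves deadlocked
  s3 = (0 + 0) | b.0 has moves --b--▸ s4
  s4 = (0 + 0) | 0 has moves deadlocked
LTS(Q): 5 reachable states
  t0 = b.((a.0)\{b}\{b} + b.((0 + 0) | b.0)) has moves --b--▸ t1
  t1 = (a.0)\{b}\{b} + b.((0 + 0) | b.0) has moves --a--▸ t2, --b--▸ t3
  t2 = 0\{b}\{b} has moves deadlocked
  t3 = (0 + 0) | b.0 has moves --b--▸ t4
  t4 = (0 + 0) | 0 has moves deadlocked
Partition-refinement fixed point:
  B0 = {s0, t0}
  B1 = {s1, t1}
  B2 = {s2, s4, t2, t4}
  B3 = {s3, t3}
s0 ∈ B0, t0 ∈ B0 → same block

P ~ Q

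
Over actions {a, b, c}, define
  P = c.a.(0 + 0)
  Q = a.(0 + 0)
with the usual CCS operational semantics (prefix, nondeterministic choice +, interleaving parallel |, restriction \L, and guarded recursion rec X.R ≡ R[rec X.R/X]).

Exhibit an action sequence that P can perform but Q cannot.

c

P's transition system — 3 states:
  p0 = c.a.(0 + 0) ⊢ =c=> p1
  p1 = a.(0 + 0) ⊢ =a=> p2
  p2 = 0 + 0 ⊢ ∅
Q's transition system — 2 states:
  q0 = a.(0 + 0) ⊢ =a=> q1
  q1 = 0 + 0 ⊢ ∅
Run σ = ⟨c⟩ on P: start {p0}
  [1] c ⇒ {p1}
  P completes σ.
Run σ = ⟨c⟩ on Q: start {q0}
  [1] c ⇒ ∅  — Q cannot continue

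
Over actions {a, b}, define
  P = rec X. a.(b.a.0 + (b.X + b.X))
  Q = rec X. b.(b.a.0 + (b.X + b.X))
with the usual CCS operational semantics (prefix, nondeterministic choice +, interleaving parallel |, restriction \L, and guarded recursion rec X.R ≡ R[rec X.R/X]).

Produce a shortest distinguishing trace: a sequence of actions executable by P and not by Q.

LTS(P): 4 reachable states
  m0 = rec X. a.(b.a.0 + (b.X + b.X)) :: =a=> m1
  m1 = b.a.0 + (b.(rec X. a.(b.a.0 + (b.X + b.X))) + b.(rec X. a.(b.a.0 + (b.X + b.X)))) :: =b=> m0, =b=> m2
  m2 = a.0 :: =a=> m3
  m3 = 0 :: deadlocked
LTS(Q): 4 reachable states
  n0 = rec X. b.(b.a.0 + (b.X + b.X)) :: =b=> n1
  n1 = b.a.0 + (b.(rec X. b.(b.a.0 + (b.X + b.X))) + b.(rec X. b.(b.a.0 + (b.X + b.X)))) :: =b=> n0, =b=> n2
  n2 = a.0 :: =a=> n3
  n3 = 0 :: deadlocked
Trace ⟨a⟩ through P, begin at {m0}:
  step 1 (a): {m1}
  — P admits the full trace.
Trace ⟨a⟩ through Q, begin at {n0}:
  step 1 (a): ∅  — Q cannot continue

a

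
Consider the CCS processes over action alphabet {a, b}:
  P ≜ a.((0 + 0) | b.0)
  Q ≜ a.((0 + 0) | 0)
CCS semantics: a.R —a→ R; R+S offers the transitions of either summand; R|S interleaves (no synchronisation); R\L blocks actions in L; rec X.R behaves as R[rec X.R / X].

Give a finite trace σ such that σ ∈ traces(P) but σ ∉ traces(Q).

Reachable graph of P (3 states):
  p0 = a.((0 + 0) | b.0) | =a=> p1
  p1 = (0 + 0) | b.0 | =b=> p2
  p2 = (0 + 0) | 0 | deadlocked
Reachable graph of Q (2 states):
  q0 = a.((0 + 0) | 0) | =a=> q1
  q1 = (0 + 0) | 0 | deadlocked
Trace ⟨ab⟩ through P, begin at {p0}:
  [1] a ⇒ {p1}
  [2] b ⇒ {p2}
  — P admits the full trace.
Trace ⟨ab⟩ through Q, begin at {q0}:
  [1] a ⇒ {q1}
  [2] b ⇒ no successor for Q

ab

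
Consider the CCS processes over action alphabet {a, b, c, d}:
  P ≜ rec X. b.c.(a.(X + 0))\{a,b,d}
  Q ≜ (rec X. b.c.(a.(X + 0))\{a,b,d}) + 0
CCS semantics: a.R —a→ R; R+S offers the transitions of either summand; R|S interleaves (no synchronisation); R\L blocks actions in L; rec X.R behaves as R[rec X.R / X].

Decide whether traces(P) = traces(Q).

trace-equivalent

Reachable graph of P (3 states):
  p0 = rec X. b.c.(a.(X + 0))\{a,b,d} ⊢ --b--▸ p1
  p1 = c.(a.((rec X. b.c.(a.(X + 0))\{a,b,d}) + 0))\{a,b,d} ⊢ --c--▸ p2
  p2 = (a.((rec X. b.c.(a.(X + 0))\{a,b,d}) + 0))\{a,b,d} ⊢ ·
Reachable graph of Q (3 states):
  q0 = (rec X. b.c.(a.(X + 0))\{a,b,d}) + 0 ⊢ --b--▸ q1
  q1 = c.(a.((rec X. b.c.(a.(X + 0))\{a,b,d}) + 0))\{a,b,d} ⊢ --c--▸ q2
  q2 = (a.((rec X. b.c.(a.(X + 0))\{a,b,d}) + 0))\{a,b,d} ⊢ ·
Partition-refinement fixed point:
  B0 = {p0, q0}
  B1 = {p1, q1}
  B2 = {p2, q2}
p0 ∈ B0, q0 ∈ B0 → same block
Bisimilar ⇒ trace-equivalent.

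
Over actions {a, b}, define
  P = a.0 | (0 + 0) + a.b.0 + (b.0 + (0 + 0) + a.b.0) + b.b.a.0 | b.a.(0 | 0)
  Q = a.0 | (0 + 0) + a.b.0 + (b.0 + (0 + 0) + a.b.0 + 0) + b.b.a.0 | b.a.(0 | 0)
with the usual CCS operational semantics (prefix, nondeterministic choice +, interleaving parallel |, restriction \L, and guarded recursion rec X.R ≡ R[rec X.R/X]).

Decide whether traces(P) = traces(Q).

traces(P) = traces(Q)

P's transition system — 15 states:
  m0 = a.0 | (0 + 0) + a.b.0 + (b.0 + (0 + 0) + a.b.0) + b.b.a.0 | b.a.(0 | 0) | —a→ m1, —a→ m2, —b→ m3, —b→ m4, —b→ m5
  m1 = 0 | (0 + 0) | stopped
  m2 = b.0 | —b→ m3
  m3 = 0 | stopped
  m4 = b.a.0 | b.a.(0 | 0) | —b→ m6, —b→ m7
  m5 = b.b.a.0 | a.(0 | 0) | —a→ m8, —b→ m7
  m6 = a.0 | b.a.(0 | 0) | —a→ m9, —b→ m10
  m7 = b.a.0 | a.(0 | 0) | —a→ m11, —b→ m10
  m8 = b.b.a.0 | (0 | 0) | —b→ m11
  m9 = 0 | b.a.(0 | 0) | —b→ m12
  m10 = a.0 | a.(0 | 0) | —a→ m12, —a→ m13
  m11 = b.a.0 | (0 | 0) | —b→ m13
  m12 = 0 | a.(0 | 0) | —a→ m14
  m13 = a.0 | (0 | 0) | —a→ m14
  m14 = 0 | (0 | 0) | stopped
Q's transition system — 15 states:
  n0 = a.0 | (0 + 0) + a.b.0 + (b.0 + (0 + 0) + a.b.0 + 0) + b.b.a.0 | b.a.(0 | 0) | —a→ n1, —a→ n2, —b→ n3, —b→ n4, —b→ n5
  n1 = 0 | (0 + 0) | stopped
  n2 = b.0 | —b→ n3
  n3 = 0 | stopped
  n4 = b.a.0 | b.a.(0 | 0) | —b→ n6, —b→ n7
  n5 = b.b.a.0 | a.(0 | 0) | —a→ n8, —b→ n7
  n6 = a.0 | b.a.(0 | 0) | —a→ n9, —b→ n10
  n7 = b.a.0 | a.(0 | 0) | —a→ n11, —b→ n10
  n8 = b.b.a.0 | (0 | 0) | —b→ n11
  n9 = 0 | b.a.(0 | 0) | —b→ n12
  n10 = a.0 | a.(0 | 0) | —a→ n12, —a→ n13
  n11 = b.a.0 | (0 | 0) | —b→ n13
  n12 = 0 | a.(0 | 0) | —a→ n14
  n13 = a.0 | (0 | 0) | —a→ n14
  n14 = 0 | (0 | 0) | stopped
Bisimilarity quotient blocks:
  B0 = {m0, n0}
  B1 = {m5, n5}
  B2 = {m8, n8}
  B3 = {m11, m9, n11, n9}
  B4 = {m12, m13, n12, n13}
  B5 = {m1, m14, m3, n1, n14, n3}
  B6 = {m6, m7, n6, n7}
  B7 = {m10, n10}
  B8 = {m4, n4}
  B9 = {m2, n2}
m0 ∈ B0, n0 ∈ B0 → same block
Bisimilar ⇒ trace-equivalent.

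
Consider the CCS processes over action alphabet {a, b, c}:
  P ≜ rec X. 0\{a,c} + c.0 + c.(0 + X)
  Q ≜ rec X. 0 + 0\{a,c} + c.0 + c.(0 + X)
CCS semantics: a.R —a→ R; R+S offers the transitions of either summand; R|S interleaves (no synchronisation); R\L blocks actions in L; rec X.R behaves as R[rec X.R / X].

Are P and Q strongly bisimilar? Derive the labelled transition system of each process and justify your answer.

P's transition system — 3 states:
  s0 = rec X. 0\{a,c} + c.0 + c.(0 + X) has moves -c-> s1, -c-> s2
  s1 = 0 has moves stopped
  s2 = 0 + (rec X. 0\{a,c} + c.0 + c.(0 + X)) has moves -c-> s1, -c-> s2
Q's transition system — 3 states:
  t0 = rec X. 0 + 0\{a,c} + c.0 + c.(0 + X) has moves -c-> t1, -c-> t2
  t1 = 0 has moves stopped
  t2 = 0 + (rec X. 0 + 0\{a,c} + c.0 + c.(0 + X)) has moves -c-> t1, -c-> t2
Partition-refinement fixed point:
  B0 = {s0, s2, t0, t2}
  B1 = {s1, t1}
s0 ∈ B0, t0 ∈ B0 → same block

bisimilar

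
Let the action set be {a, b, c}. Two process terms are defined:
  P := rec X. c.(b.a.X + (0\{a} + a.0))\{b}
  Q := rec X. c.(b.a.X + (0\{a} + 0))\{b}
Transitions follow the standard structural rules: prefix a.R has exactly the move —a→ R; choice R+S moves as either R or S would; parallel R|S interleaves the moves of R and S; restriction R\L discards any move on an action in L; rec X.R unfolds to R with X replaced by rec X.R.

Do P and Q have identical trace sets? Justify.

trace-distinct — witness ⟨ca⟩

Reachable graph of P (3 states):
  p0 = rec X. c.(b.a.X + (0\{a} + a.0))\{b} ⊢ —c→ p1
  p1 = (b.a.(rec X. c.(b.a.X + (0\{a} + a.0))\{b}) + (0\{a} + a.0))\{b} ⊢ —a→ p2
  p2 = 0\{b} ⊢ stopped
Reachable graph of Q (2 states):
  q0 = rec X. c.(b.a.X + (0\{a} + 0))\{b} ⊢ —c→ q1
  q1 = (b.a.(rec X. c.(b.a.X + (0\{a} + 0))\{b}) + (0\{a} + 0))\{b} ⊢ stopped
Executing ca from P (initial set {p0}):
  after c @ step 1: {p1}
  after a @ step 2: {p2}
  — P admits the full trace.
Executing ca from Q (initial set {q0}):
  after c @ step 1: {q1}
  after a @ step 2: no successor for Q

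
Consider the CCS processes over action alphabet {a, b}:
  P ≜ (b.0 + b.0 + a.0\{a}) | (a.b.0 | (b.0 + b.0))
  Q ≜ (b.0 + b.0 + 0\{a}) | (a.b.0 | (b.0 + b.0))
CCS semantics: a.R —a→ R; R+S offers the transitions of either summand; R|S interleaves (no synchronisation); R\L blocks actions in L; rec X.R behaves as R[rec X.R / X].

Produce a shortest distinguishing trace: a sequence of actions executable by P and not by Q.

LTS(P): 18 reachable states
  u0 = (b.0 + b.0 + a.0\{a}) | (a.b.0 | (b.0 + b.0)) has moves -a-> u1, -a-> u2, -b-> u3, -b-> u4
  u1 = (b.0 + b.0 + a.0\{a}) | (b.0 | (b.0 + b.0)) has moves -a-> u5, -b-> u6, -b-> u7, -b-> u8
  u2 = 0\{a} | (a.b.0 | (b.0 + b.0)) has moves -a-> u5, -b-> u9
  u3 = (b.0 + b.0 + a.0\{a}) | (a.b.0 | 0) has moves -a-> u7, -a-> u9, -b-> u10
  u4 = 0 | (a.b.0 | (b.0 + b.0)) has moves -a-> u8, -b-> u10
  u5 = 0\{a} | (b.0 | (b.0 + b.0)) has moves -b-> u11, -b-> u12
  u6 = (b.0 + b.0 + a.0\{a}) | (0 | (b.0 + b.0)) has moves -a-> u11, -b-> u13, -b-> u14
  u7 = (b.0 + b.0 + a.0\{a}) | (b.0 | 0) has moves -a-> u12, -b-> u13, -b-> u15
  u8 = 0 | (b.0 | (b.0 + b.0)) has moves -b-> u14, -b-> u15
  u9 = 0\{a} | (a.b.0 | 0) has moves -a-> u12
  u10 = 0 | (a.b.0 | 0) has moves -a-> u15
  u11 = 0\{a} | (0 | (b.0 + b.0)) has moves -b-> u16
  u12 = 0\{a} | (b.0 | 0) has moves -b-> u16
  u13 = (b.0 + b.0 + a.0\{a}) | (0 | 0) has moves -a-> u16, -b-> u17
  u14 = 0 | (0 | (b.0 + b.0)) has moves -b-> u17
  u15 = 0 | (b.0 | 0) has moves -b-> u17
  u16 = 0\{a} | (0 | 0) has moves (no moves)
  u17 = 0 | (0 | 0) has moves (no moves)
LTS(Q): 12 reachable states
  v0 = (b.0 + b.0 + 0\{a}) | (a.b.0 | (b.0 + b.0)) has moves -a-> v1, -b-> v2, -b-> v3
  v1 = (b.0 + b.0 + 0\{a}) | (b.0 | (b.0 + b.0)) has moves -b-> v4, -b-> v5, -b-> v6
  v2 = (b.0 + b.0 + 0\{a}) | (a.b.0 | 0) has moves -a-> v5, -b-> v7
  v3 = 0 | (a.b.0 | (b.0 + b.0)) has moves -a-> v6, -b-> v7
  v4 = (b.0 + b.0 + 0\{a}) | (0 | (b.0 + b.0)) has moves -b-> v8, -b-> v9
  v5 = (b.0 + b.0 + 0\{a}) | (b.0 | 0) has moves -b-> v10, -b-> v8
  v6 = 0 | (b.0 | (b.0 + b.0)) has moves -b-> v10, -b-> v9
  v7 = 0 | (a.b.0 | 0) has moves -a-> v10
  v8 = (b.0 + b.0 + 0\{a}) | (0 | 0) has moves -b-> v11
  v9 = 0 | (0 | (b.0 + b.0)) has moves -b-> v11
  v10 = 0 | (b.0 | 0) has moves -b-> v11
  v11 = 0 | (0 | 0) has moves (no moves)
Run σ = ⟨aa⟩ on P: start {u0}
  after a @ step 1: {u1, u2}
  after a @ step 2: {u5}
  ✓ P
Run σ = ⟨aa⟩ on Q: start {v0}
  after a @ step 1: {v1}
  after a @ step 2: no successor for Q

aa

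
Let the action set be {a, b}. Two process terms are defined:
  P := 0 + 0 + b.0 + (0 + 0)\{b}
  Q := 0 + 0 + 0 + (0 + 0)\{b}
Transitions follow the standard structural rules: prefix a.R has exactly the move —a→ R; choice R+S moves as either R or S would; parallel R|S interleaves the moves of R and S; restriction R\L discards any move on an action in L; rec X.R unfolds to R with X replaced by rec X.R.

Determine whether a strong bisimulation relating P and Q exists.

NO

LTS(P): 2 reachable states
  p0 = 0 + 0 + b.0 + (0 + 0)\{b} → —b→ p1
  p1 = 0 → (no moves)
LTS(Q): 1 reachable states
  q0 = 0 + 0 + 0 + (0 + 0)\{b} → (no moves)
Partition-refinement fixed point:
  B0 = {p0}
  B1 = {p1, q0}
p0 ∈ B0, q0 ∈ B1 → different blocks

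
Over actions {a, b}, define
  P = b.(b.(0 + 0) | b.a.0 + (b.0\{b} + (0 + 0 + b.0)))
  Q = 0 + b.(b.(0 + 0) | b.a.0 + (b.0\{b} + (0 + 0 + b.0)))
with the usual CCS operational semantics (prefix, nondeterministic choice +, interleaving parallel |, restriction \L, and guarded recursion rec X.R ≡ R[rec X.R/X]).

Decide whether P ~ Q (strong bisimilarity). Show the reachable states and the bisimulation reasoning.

YES

LTS(P): 9 reachable states
  s0 = b.(b.(0 + 0) | b.a.0 + (b.0\{b} + (0 + 0 + b.0))) :: -b-> s1
  s1 = b.(0 + 0) | b.a.0 + (b.0\{b} + (0 + 0 + b.0)) :: -b-> s2, -b-> s3, -b-> s4, -b-> s5
  s2 = (0 + 0) | b.a.0 :: -b-> s6
  s3 = 0 :: ·
  s4 = 0\{b} :: ·
  s5 = b.(0 + 0) | a.0 :: -a-> s7, -b-> s6
  s6 = (0 + 0) | a.0 :: -a-> s8
  s7 = b.(0 + 0) | 0 :: -b-> s8
  s8 = (0 + 0) | 0 :: ·
LTS(Q): 9 reachable states
  t0 = 0 + b.(b.(0 + 0) | b.a.0 + (b.0\{b} + (0 + 0 + b.0))) :: -b-> t1
  t1 = b.(0 + 0) | b.a.0 + (b.0\{b} + (0 + 0 + b.0)) :: -b-> t2, -b-> t3, -b-> t4, -b-> t5
  t2 = (0 + 0) | b.a.0 :: -b-> t6
  t3 = 0 :: ·
  t4 = 0\{b} :: ·
  t5 = b.(0 + 0) | a.0 :: -a-> t7, -b-> t6
  t6 = (0 + 0) | a.0 :: -a-> t8
  t7 = b.(0 + 0) | 0 :: -b-> t8
  t8 = (0 + 0) | 0 :: ·
Bisimilarity quotient blocks:
  B0 = {s0, t0}
  B1 = {s1, t1}
  B2 = {s3, s4, s8, t3, t4, t8}
  B3 = {s2, t2}
  B4 = {s6, t6}
  B5 = {s5, t5}
  B6 = {s7, t7}
s0 ∈ B0, t0 ∈ B0 → same block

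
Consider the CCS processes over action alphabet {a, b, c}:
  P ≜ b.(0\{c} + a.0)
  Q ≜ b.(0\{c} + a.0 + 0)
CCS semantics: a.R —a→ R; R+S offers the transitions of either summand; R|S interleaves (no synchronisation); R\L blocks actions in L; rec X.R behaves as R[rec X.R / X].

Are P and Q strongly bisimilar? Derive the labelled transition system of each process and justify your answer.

LTS(P): 3 reachable states
  s0 = b.(0\{c} + a.0) ⊢ -b-> s1
  s1 = 0\{c} + a.0 ⊢ -a-> s2
  s2 = 0 ⊢ (no moves)
LTS(Q): 3 reachable states
  t0 = b.(0\{c} + a.0 + 0) ⊢ -b-> t1
  t1 = 0\{c} + a.0 + 0 ⊢ -a-> t2
  t2 = 0 ⊢ (no moves)
Bisimilarity quotient blocks:
  B0 = {s0, t0}
  B1 = {s1, t1}
  B2 = {s2, t2}
s0 ∈ B0, t0 ∈ B0 → same block

P ~ Q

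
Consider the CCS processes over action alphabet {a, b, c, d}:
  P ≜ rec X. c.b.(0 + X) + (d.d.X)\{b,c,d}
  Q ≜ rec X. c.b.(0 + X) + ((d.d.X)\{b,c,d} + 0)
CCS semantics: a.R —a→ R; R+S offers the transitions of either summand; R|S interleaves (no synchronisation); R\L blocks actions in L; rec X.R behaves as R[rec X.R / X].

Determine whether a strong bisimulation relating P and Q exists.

Reachable graph of P (3 states):
  s0 = rec X. c.b.(0 + X) + (d.d.X)\{b,c,d} | -c-> s1
  s1 = b.(0 + (rec X. c.b.(0 + X) + (d.d.X)\{b,c,d})) | -b-> s2
  s2 = 0 + (rec X. c.b.(0 + X) + (d.d.X)\{b,c,d}) | -c-> s1
Reachable graph of Q (3 states):
  t0 = rec X. c.b.(0 + X) + ((d.d.X)\{b,c,d} + 0) | -c-> t1
  t1 = b.(0 + (rec X. c.b.(0 + X) + ((d.d.X)\{b,c,d} + 0))) | -b-> t2
  t2 = 0 + (rec X. c.b.(0 + X) + ((d.d.X)\{b,c,d} + 0)) | -c-> t1
Coarsest stable partition (strong bisimilarity classes):
  B0 = {s0, s2, t0, t2}
  B1 = {s1, t1}
s0 ∈ B0, t0 ∈ B0 → same block

bisimilar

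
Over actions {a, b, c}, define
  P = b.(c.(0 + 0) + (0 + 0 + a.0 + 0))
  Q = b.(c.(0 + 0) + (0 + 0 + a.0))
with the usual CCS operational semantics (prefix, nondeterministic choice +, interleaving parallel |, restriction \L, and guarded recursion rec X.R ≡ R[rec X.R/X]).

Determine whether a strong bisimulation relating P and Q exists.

P's transition system — 4 states:
  m0 = b.(c.(0 + 0) + (0 + 0 + a.0 + 0)) :: =b=> m1
  m1 = c.(0 + 0) + (0 + 0 + a.0 + 0) :: =a=> m2, =c=> m3
  m2 = 0 :: stopped
  m3 = 0 + 0 :: stopped
Q's transition system — 4 states:
  n0 = b.(c.(0 + 0) + (0 + 0 + a.0)) :: =b=> n1
  n1 = c.(0 + 0) + (0 + 0 + a.0) :: =a=> n2, =c=> n3
  n2 = 0 :: stopped
  n3 = 0 + 0 :: stopped
Bisimilarity quotient blocks:
  B0 = {m0, n0}
  B1 = {m1, n1}
  B2 = {m2, m3, n2, n3}
m0 ∈ B0, n0 ∈ B0 → same block

bisimilar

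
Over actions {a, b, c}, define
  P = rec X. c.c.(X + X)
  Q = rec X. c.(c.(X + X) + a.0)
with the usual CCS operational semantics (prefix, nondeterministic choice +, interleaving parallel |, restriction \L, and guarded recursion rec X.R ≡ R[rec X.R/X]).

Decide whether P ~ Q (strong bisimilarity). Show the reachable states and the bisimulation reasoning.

NO

Reachable graph of P (3 states):
  m0 = rec X. c.c.(X + X) | =c=> m1
  m1 = c.((rec X. c.c.(X + X)) + (rec X. c.c.(X + X))) | =c=> m2
  m2 = (rec X. c.c.(X + X)) + (rec X. c.c.(X + X)) | =c=> m1
Reachable graph of Q (4 states):
  n0 = rec X. c.(c.(X + X) + a.0) | =c=> n1
  n1 = c.((rec X. c.(c.(X + X) + a.0)) + (rec X. c.(c.(X + X) + a.0))) + a.0 | =a=> n2, =c=> n3
  n2 = 0 | ∅
  n3 = (rec X. c.(c.(X + X) + a.0)) + (rec X. c.(c.(X + X) + a.0)) | =c=> n1
Bisimilarity quotient blocks:
  B0 = {m0, m1, m2}
  B1 = {n0, n3}
  B2 = {n1}
  B3 = {n2}
m0 ∈ B0, n0 ∈ B1 → different blocks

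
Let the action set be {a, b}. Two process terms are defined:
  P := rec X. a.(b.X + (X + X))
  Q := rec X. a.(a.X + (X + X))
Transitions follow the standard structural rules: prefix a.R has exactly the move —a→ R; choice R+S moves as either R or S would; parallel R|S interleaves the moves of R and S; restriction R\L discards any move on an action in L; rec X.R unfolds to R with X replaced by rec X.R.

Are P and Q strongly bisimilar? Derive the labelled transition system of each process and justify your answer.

Reachable graph of P (2 states):
  u0 = rec X. a.(b.X + (X + X)) ⊢ --a--▸ u1
  u1 = b.(rec X. a.(b.X + (X + X))) + ((rec X. a.(b.X + (X + X))) + (rec X. a.(b.X + (X + X)))) ⊢ --a--▸ u1, --b--▸ u0
Reachable graph of Q (2 states):
  v0 = rec X. a.(a.X + (X + X)) ⊢ --a--▸ v1
  v1 = a.(rec X. a.(a.X + (X + X))) + ((rec X. a.(a.X + (X + X))) + (rec X. a.(a.X + (X + X)))) ⊢ --a--▸ v0, --a--▸ v1
Coarsest stable partition (strong bisimilarity classes):
  B0 = {u0}
  B1 = {u1}
  B2 = {v0, v1}
u0 ∈ B0, v0 ∈ B2 → different blocks

NO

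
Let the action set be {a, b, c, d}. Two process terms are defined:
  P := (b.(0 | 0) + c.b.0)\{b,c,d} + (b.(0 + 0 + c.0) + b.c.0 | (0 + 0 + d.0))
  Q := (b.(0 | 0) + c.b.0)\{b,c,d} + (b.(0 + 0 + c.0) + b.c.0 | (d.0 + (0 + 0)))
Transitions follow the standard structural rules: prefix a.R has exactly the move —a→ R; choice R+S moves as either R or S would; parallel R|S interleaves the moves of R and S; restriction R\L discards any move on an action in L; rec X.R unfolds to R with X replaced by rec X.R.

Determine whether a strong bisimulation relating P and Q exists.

Reachable graph of P (8 states):
  s0 = (b.(0 | 0) + c.b.0)\{b,c,d} + (b.(0 + 0 + c.0) + b.c.0 | (0 + 0 + d.0)) :: --b--▸ s1, --b--▸ s2, --d--▸ s3
  s1 = 0 + 0 + c.0 :: --c--▸ s4
  s2 = c.0 | (0 + 0 + d.0) :: --c--▸ s5, --d--▸ s6
  s3 = b.c.0 | 0 :: --b--▸ s6
  s4 = 0 :: (no moves)
  s5 = 0 | (0 + 0 + d.0) :: --d--▸ s7
  s6 = c.0 | 0 :: --c--▸ s7
  s7 = 0 | 0 :: (no moves)
Reachable graph of Q (8 states):
  t0 = (b.(0 | 0) + c.b.0)\{b,c,d} + (b.(0 + 0 + c.0) + b.c.0 | (d.0 + (0 + 0))) :: --b--▸ t1, --b--▸ t2, --d--▸ t3
  t1 = 0 + 0 + c.0 :: --c--▸ t4
  t2 = c.0 | (d.0 + (0 + 0)) :: --c--▸ t5, --d--▸ t6
  t3 = b.c.0 | 0 :: --b--▸ t6
  t4 = 0 :: (no moves)
  t5 = 0 | (d.0 + (0 + 0)) :: --d--▸ t7
  t6 = c.0 | 0 :: --c--▸ t7
  t7 = 0 | 0 :: (no moves)
Partition-refinement fixed point:
  B0 = {s0, t0}
  B1 = {s2, t2}
  B2 = {s5, t5}
  B3 = {s4, s7, t4, t7}
  B4 = {s1, s6, t1, t6}
  B5 = {s3, t3}
s0 ∈ B0, t0 ∈ B0 → same block

YES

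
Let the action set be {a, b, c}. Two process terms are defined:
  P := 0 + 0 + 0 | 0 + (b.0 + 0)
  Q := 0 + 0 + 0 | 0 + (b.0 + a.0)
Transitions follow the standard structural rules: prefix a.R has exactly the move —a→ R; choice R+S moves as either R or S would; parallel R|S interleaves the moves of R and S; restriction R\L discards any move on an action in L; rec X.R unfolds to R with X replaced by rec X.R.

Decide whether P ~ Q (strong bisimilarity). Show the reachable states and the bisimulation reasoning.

P's transition system — 2 states:
  u0 = 0 + 0 + 0 | 0 + (b.0 + 0) | =b=> u1
  u1 = 0 | ∅
Q's transition system — 2 states:
  v0 = 0 + 0 + 0 | 0 + (b.0 + a.0) | =a=> v1, =b=> v1
  v1 = 0 | ∅
Partition-refinement fixed point:
  B0 = {u0}
  B1 = {u1, v1}
  B2 = {v0}
u0 ∈ B0, v0 ∈ B2 → different blocks

not bisimilar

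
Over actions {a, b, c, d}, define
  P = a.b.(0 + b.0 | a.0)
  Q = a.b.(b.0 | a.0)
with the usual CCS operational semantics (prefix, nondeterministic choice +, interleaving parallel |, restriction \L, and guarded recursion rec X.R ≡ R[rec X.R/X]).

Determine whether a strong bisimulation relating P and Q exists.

Reachable graph of P (6 states):
  s0 = a.b.(0 + b.0 | a.0) ⊢ --a--▸ s1
  s1 = b.(0 + b.0 | a.0) ⊢ --b--▸ s2
  s2 = 0 + b.0 | a.0 ⊢ --a--▸ s3, --b--▸ s4
  s3 = b.0 | 0 ⊢ --b--▸ s5
  s4 = 0 | a.0 ⊢ --a--▸ s5
  s5 = 0 | 0 ⊢ deadlocked
Reachable graph of Q (6 states):
  t0 = a.b.(b.0 | a.0) ⊢ --a--▸ t1
  t1 = b.(b.0 | a.0) ⊢ --b--▸ t2
  t2 = b.0 | a.0 ⊢ --a--▸ t3, --b--▸ t4
  t3 = b.0 | 0 ⊢ --b--▸ t5
  t4 = 0 | a.0 ⊢ --a--▸ t5
  t5 = 0 | 0 ⊢ deadlocked
Partition-refinement fixed point:
  B0 = {s0, t0}
  B1 = {s1, t1}
  B2 = {s2, t2}
  B3 = {s4, t4}
  B4 = {s5, t5}
  B5 = {s3, t3}
s0 ∈ B0, t0 ∈ B0 → same block

P ~ Q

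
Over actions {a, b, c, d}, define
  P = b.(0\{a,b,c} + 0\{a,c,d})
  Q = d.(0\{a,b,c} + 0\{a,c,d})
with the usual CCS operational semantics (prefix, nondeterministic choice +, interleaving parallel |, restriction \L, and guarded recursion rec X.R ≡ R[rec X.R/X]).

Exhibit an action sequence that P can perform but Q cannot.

P's transition system — 2 states:
  u0 = b.(0\{a,b,c} + 0\{a,c,d}) has moves —b→ u1
  u1 = 0\{a,b,c} + 0\{a,c,d} has moves (no moves)
Q's transition system — 2 states:
  v0 = d.(0\{a,b,c} + 0\{a,c,d}) has moves —d→ v1
  v1 = 0\{a,b,c} + 0\{a,c,d} has moves (no moves)
Executing b from P (initial set {u0}):
  step 1 (b): {u1}
  — P admits the full trace.
Executing b from Q (initial set {v0}):
  step 1 (b): no successor for Q

b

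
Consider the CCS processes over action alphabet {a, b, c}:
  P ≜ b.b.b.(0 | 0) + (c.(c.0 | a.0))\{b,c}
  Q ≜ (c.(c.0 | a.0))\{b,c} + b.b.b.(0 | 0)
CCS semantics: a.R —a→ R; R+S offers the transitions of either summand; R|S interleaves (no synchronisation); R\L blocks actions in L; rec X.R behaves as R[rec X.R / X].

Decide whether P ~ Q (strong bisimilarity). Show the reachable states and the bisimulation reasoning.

LTS(P): 4 reachable states
  p0 = b.b.b.(0 | 0) + (c.(c.0 | a.0))\{b,c} ⊢ -b-> p1
  p1 = b.b.(0 | 0) ⊢ -b-> p2
  p2 = b.(0 | 0) ⊢ -b-> p3
  p3 = 0 | 0 ⊢ deadlocked
LTS(Q): 4 reachable states
  q0 = (c.(c.0 | a.0))\{b,c} + b.b.b.(0 | 0) ⊢ -b-> q1
  q1 = b.b.(0 | 0) ⊢ -b-> q2
  q2 = b.(0 | 0) ⊢ -b-> q3
  q3 = 0 | 0 ⊢ deadlocked
Bisimilarity quotient blocks:
  B0 = {p0, q0}
  B1 = {p1, q1}
  B2 = {p2, q2}
  B3 = {p3, q3}
p0 ∈ B0, q0 ∈ B0 → same block

YES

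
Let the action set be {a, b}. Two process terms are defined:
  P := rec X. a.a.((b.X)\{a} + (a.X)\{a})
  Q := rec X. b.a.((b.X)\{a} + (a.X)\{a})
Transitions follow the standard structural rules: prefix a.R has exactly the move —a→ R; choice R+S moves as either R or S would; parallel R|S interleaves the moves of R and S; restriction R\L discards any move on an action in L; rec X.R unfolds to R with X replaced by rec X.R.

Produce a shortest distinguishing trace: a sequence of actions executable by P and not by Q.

LTS(P): 4 reachable states
  m0 = rec X. a.a.((b.X)\{a} + (a.X)\{a}) ⊢ --a--▸ m1
  m1 = a.((b.(rec X. a.a.((b.X)\{a} + (a.X)\{a})))\{a} + (a.(rec X. a.a.((b.X)\{a} + (a.X)\{a})))\{a}) ⊢ --a--▸ m2
  m2 = (b.(rec X. a.a.((b.X)\{a} + (a.X)\{a})))\{a} + (a.(rec X. a.a.((b.X)\{a} + (a.X)\{a})))\{a} ⊢ --b--▸ m3
  m3 = (rec X. a.a.((b.X)\{a} + (a.X)\{a}))\{a} ⊢ ∅
LTS(Q): 5 reachable states
  n0 = rec X. b.a.((b.X)\{a} + (a.X)\{a}) ⊢ --b--▸ n1
  n1 = a.((b.(rec X. b.a.((b.X)\{a} + (a.X)\{a})))\{a} + (a.(rec X. b.a.((b.X)\{a} + (a.X)\{a})))\{a}) ⊢ --a--▸ n2
  n2 = (b.(rec X. b.a.((b.X)\{a} + (a.X)\{a})))\{a} + (a.(rec X. b.a.((b.X)\{a} + (a.X)\{a})))\{a} ⊢ --b--▸ n3
  n3 = (rec X. b.a.((b.X)\{a} + (a.X)\{a}))\{a} ⊢ --b--▸ n4
  n4 = (a.((b.(rec X. b.a.((b.X)\{a} + (a.X)\{a})))\{a} + (a.(rec X. b.a.((b.X)\{a} + (a.X)\{a})))\{a}))\{a} ⊢ ∅
Trace ⟨a⟩ through P, begin at {m0}:
  after a @ step 1: {m1}
  ✓ P
Trace ⟨a⟩ through Q, begin at {n0}:
  after a @ step 1: ∅ (Q stuck)

a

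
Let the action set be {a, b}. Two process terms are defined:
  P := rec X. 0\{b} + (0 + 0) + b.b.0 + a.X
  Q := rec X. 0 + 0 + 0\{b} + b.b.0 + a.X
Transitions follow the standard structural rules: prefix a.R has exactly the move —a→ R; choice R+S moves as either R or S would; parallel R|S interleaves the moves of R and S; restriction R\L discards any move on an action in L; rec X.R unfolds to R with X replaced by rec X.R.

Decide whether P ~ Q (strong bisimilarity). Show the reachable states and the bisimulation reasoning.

LTS(P): 3 reachable states
  m0 = rec X. 0\{b} + (0 + 0) + b.b.0 + a.X :: —a→ m0, —b→ m1
  m1 = b.0 :: —b→ m2
  m2 = 0 :: stopped
LTS(Q): 3 reachable states
  n0 = rec X. 0 + 0 + 0\{b} + b.b.0 + a.X :: —a→ n0, —b→ n1
  n1 = b.0 :: —b→ n2
  n2 = 0 :: stopped
Bisimilarity quotient blocks:
  B0 = {m0, n0}
  B1 = {m1, n1}
  B2 = {m2, n2}
m0 ∈ B0, n0 ∈ B0 → same block

bisimilar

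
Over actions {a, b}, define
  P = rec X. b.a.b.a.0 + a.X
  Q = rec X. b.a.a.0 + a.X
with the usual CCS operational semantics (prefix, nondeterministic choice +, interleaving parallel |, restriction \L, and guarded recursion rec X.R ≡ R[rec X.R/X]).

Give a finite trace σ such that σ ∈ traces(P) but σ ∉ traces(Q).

P's transition system — 5 states:
  m0 = rec X. b.a.b.a.0 + a.X | --a--▸ m0, --b--▸ m1
  m1 = a.b.a.0 | --a--▸ m2
  m2 = b.a.0 | --b--▸ m3
  m3 = a.0 | --a--▸ m4
  m4 = 0 | ∅
Q's transition system — 4 states:
  n0 = rec X. b.a.a.0 + a.X | --a--▸ n0, --b--▸ n1
  n1 = a.a.0 | --a--▸ n2
  n2 = a.0 | --a--▸ n3
  n3 = 0 | ∅
Run σ = ⟨bab⟩ on P: start {m0}
  step 1 (b): {m1}
  step 2 (a): {m2}
  step 3 (b): {m3}
  — P admits the full trace.
Run σ = ⟨bab⟩ on Q: start {n0}
  step 1 (b): {n1}
  step 2 (a): {n2}
  step 3 (b): ∅ (Q stuck)

bab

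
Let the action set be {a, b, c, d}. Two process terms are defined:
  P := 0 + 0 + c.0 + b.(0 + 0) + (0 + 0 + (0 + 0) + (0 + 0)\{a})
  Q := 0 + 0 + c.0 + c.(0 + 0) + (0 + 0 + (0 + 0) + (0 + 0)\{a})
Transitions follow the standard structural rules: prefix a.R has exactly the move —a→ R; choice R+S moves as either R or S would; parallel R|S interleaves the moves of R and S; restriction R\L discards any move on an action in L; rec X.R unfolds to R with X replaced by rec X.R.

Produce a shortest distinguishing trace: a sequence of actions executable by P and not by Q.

b

P's transition system — 3 states:
  m0 = 0 + 0 + c.0 + b.(0 + 0) + (0 + 0 + (0 + 0) + (0 + 0)\{a}) → ··b··> m1, ··c··> m2
  m1 = 0 + 0 → ·
  m2 = 0 → ·
Q's transition system — 3 states:
  n0 = 0 + 0 + c.0 + c.(0 + 0) + (0 + 0 + (0 + 0) + (0 + 0)\{a}) → ··c··> n1, ··c··> n2
  n1 = 0 → ·
  n2 = 0 + 0 → ·
Executing b from P (initial set {m0}):
  after b @ step 1: {m1}
  P completes σ.
Executing b from Q (initial set {n0}):
  after b @ step 1: ∅  — Q cannot continue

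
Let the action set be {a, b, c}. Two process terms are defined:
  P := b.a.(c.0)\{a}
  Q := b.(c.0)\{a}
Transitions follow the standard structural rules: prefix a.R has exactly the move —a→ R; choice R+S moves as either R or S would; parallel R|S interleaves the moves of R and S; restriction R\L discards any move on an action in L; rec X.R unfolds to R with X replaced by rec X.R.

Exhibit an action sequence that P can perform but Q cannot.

Reachable graph of P (4 states):
  p0 = b.a.(c.0)\{a} :: ··b··> p1
  p1 = a.(c.0)\{a} :: ··a··> p2
  p2 = (c.0)\{a} :: ··c··> p3
  p3 = 0\{a} :: ·
Reachable graph of Q (3 states):
  q0 = b.(c.0)\{a} :: ··b··> q1
  q1 = (c.0)\{a} :: ··c··> q2
  q2 = 0\{a} :: ·
Run σ = ⟨ba⟩ on P: start {p0}
  step 1 (b): {p1}
  step 2 (a): {p2}
  — P admits the full trace.
Run σ = ⟨ba⟩ on Q: start {q0}
  step 1 (b): {q1}
  step 2 (a): ∅  — Q cannot continue

ba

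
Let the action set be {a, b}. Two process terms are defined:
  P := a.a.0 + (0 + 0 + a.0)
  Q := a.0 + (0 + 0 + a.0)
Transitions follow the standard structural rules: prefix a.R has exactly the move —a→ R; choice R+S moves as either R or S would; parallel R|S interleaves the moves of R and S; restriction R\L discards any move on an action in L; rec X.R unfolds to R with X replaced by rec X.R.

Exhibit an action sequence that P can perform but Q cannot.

aa

P's transition system — 3 states:
  s0 = a.a.0 + (0 + 0 + a.0) :: ··a··> s1, ··a··> s2
  s1 = 0 :: stopped
  s2 = a.0 :: ··a··> s1
Q's transition system — 2 states:
  t0 = a.0 + (0 + 0 + a.0) :: ··a··> t1
  t1 = 0 :: stopped
Trace ⟨aa⟩ through P, begin at {s0}:
  [1] a ⇒ {s1, s2}
  [2] a ⇒ {s1}
  ✓ P
Trace ⟨aa⟩ through Q, begin at {t0}:
  [1] a ⇒ {t1}
  [2] a ⇒ ∅  — Q cannot continue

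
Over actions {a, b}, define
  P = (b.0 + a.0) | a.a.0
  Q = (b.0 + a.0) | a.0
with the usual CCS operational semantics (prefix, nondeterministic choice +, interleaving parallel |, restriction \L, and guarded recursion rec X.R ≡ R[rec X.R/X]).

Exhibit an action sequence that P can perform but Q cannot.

P's transition system — 6 states:
  m0 = (b.0 + a.0) | a.a.0 ⊢ ··a··> m1, ··a··> m2, ··b··> m2
  m1 = (b.0 + a.0) | a.0 ⊢ ··a··> m3, ··a··> m4, ··b··> m4
  m2 = 0 | a.a.0 ⊢ ··a··> m4
  m3 = (b.0 + a.0) | 0 ⊢ ··a··> m5, ··b··> m5
  m4 = 0 | a.0 ⊢ ··a··> m5
  m5 = 0 | 0 ⊢ deadlocked
Q's transition system — 4 states:
  n0 = (b.0 + a.0) | a.0 ⊢ ··a··> n1, ··a··> n2, ··b··> n2
  n1 = (b.0 + a.0) | 0 ⊢ ··a··> n3, ··b··> n3
  n2 = 0 | a.0 ⊢ ··a··> n3
  n3 = 0 | 0 ⊢ deadlocked
Run σ = ⟨aaa⟩ on P: start {m0}
  step 1 (a): {m1, m2}
  step 2 (a): {m3, m4}
  step 3 (a): {m5}
  ✓ P
Run σ = ⟨aaa⟩ on Q: start {n0}
  step 1 (a): {n1, n2}
  step 2 (a): {n3}
  step 3 (a): ∅ (Q stuck)

aaa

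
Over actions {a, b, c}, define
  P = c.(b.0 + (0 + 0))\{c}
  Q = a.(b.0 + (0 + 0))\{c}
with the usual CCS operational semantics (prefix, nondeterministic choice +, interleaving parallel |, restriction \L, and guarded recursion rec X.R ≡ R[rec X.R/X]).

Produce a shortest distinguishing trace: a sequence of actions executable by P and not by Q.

LTS(P): 3 reachable states
  u0 = c.(b.0 + (0 + 0))\{c} ⊢ =c=> u1
  u1 = (b.0 + (0 + 0))\{c} ⊢ =b=> u2
  u2 = 0\{c} ⊢ ∅
LTS(Q): 3 reachable states
  v0 = a.(b.0 + (0 + 0))\{c} ⊢ =a=> v1
  v1 = (b.0 + (0 + 0))\{c} ⊢ =b=> v2
  v2 = 0\{c} ⊢ ∅
Trace ⟨c⟩ through P, begin at {u0}:
  [1] c ⇒ {u1}
  P completes σ.
Trace ⟨c⟩ through Q, begin at {v0}:
  [1] c ⇒ no successor for Q

c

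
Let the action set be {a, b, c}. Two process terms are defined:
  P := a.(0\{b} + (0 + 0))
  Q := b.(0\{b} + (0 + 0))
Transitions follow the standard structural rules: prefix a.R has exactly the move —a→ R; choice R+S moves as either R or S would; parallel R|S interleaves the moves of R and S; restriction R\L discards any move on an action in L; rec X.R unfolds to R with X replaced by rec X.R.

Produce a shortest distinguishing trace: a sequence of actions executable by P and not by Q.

Reachable graph of P (2 states):
  p0 = a.(0\{b} + (0 + 0)) :: ··a··> p1
  p1 = 0\{b} + (0 + 0) :: deadlocked
Reachable graph of Q (2 states):
  q0 = b.(0\{b} + (0 + 0)) :: ··b··> q1
  q1 = 0\{b} + (0 + 0) :: deadlocked
Trace ⟨a⟩ through P, begin at {p0}:
  [1] a ⇒ {p1}
  — P admits the full trace.
Trace ⟨a⟩ through Q, begin at {q0}:
  [1] a ⇒ ∅ (Q stuck)

a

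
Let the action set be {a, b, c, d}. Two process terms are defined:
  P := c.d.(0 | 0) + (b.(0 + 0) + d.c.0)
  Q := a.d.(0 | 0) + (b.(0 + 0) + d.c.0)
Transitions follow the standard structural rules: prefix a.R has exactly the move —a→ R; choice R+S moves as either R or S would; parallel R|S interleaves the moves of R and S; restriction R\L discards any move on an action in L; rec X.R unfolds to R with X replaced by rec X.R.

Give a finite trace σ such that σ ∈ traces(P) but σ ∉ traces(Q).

c

LTS(P): 6 reachable states
  u0 = c.d.(0 | 0) + (b.(0 + 0) + d.c.0) :: =b=> u1, =c=> u2, =d=> u3
  u1 = 0 + 0 :: ·
  u2 = d.(0 | 0) :: =d=> u4
  u3 = c.0 :: =c=> u5
  u4 = 0 | 0 :: ·
  u5 = 0 :: ·
LTS(Q): 6 reachable states
  v0 = a.d.(0 | 0) + (b.(0 + 0) + d.c.0) :: =a=> v1, =b=> v2, =d=> v3
  v1 = d.(0 | 0) :: =d=> v4
  v2 = 0 + 0 :: ·
  v3 = c.0 :: =c=> v5
  v4 = 0 | 0 :: ·
  v5 = 0 :: ·
Run σ = ⟨c⟩ on P: start {u0}
  step 1 (c): {u2}
  ✓ P
Run σ = ⟨c⟩ on Q: start {v0}
  step 1 (c): ∅ (Q stuck)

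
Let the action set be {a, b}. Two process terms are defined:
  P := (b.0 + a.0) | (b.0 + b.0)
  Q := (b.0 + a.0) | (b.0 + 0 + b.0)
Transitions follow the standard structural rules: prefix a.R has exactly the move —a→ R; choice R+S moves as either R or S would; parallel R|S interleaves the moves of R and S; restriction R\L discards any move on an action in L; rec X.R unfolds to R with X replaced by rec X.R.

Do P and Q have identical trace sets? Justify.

traces(P) = traces(Q)

LTS(P): 4 reachable states
  s0 = (b.0 + a.0) | (b.0 + b.0) | -a-> s1, -b-> s1, -b-> s2
  s1 = 0 | (b.0 + b.0) | -b-> s3
  s2 = (b.0 + a.0) | 0 | -a-> s3, -b-> s3
  s3 = 0 | 0 | stopped
LTS(Q): 4 reachable states
  t0 = (b.0 + a.0) | (b.0 + 0 + b.0) | -a-> t1, -b-> t1, -b-> t2
  t1 = 0 | (b.0 + 0 + b.0) | -b-> t3
  t2 = (b.0 + a.0) | 0 | -a-> t3, -b-> t3
  t3 = 0 | 0 | stopped
Bisimilarity quotient blocks:
  B0 = {s0, t0}
  B1 = {s1, t1}
  B2 = {s3, t3}
  B3 = {s2, t2}
s0 ∈ B0, t0 ∈ B0 → same block
Bisimilar ⇒ trace-equivalent.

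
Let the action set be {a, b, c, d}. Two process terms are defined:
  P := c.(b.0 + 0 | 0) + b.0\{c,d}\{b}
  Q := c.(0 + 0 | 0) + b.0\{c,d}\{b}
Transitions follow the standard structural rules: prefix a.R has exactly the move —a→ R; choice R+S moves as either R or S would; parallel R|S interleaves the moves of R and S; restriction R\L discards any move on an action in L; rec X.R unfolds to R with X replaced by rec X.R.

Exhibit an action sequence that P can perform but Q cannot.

Reachable graph of P (4 states):
  m0 = c.(b.0 + 0 | 0) + b.0\{c,d}\{b} has moves -b-> m1, -c-> m2
  m1 = 0\{c,d}\{b} has moves ·
  m2 = b.0 + 0 | 0 has moves -b-> m3
  m3 = 0 has moves ·
Reachable graph of Q (3 states):
  n0 = c.(0 + 0 | 0) + b.0\{c,d}\{b} has moves -b-> n1, -c-> n2
  n1 = 0\{c,d}\{b} has moves ·
  n2 = 0 + 0 | 0 has moves ·
Executing cb from P (initial set {m0}):
  after c @ step 1: {m2}
  after b @ step 2: {m3}
  P completes σ.
Executing cb from Q (initial set {n0}):
  after c @ step 1: {n2}
  after b @ step 2: ∅ (Q stuck)

cb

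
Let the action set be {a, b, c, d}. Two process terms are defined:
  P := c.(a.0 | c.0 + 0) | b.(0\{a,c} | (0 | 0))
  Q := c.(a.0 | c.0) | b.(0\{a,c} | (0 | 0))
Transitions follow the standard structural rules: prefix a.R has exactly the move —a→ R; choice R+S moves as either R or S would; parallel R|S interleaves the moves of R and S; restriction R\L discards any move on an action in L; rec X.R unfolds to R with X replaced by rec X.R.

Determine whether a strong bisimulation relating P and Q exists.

P ~ Q

P's transition system — 10 states:
  p0 = c.(a.0 | c.0 + 0) | b.(0\{a,c} | (0 | 0)) → ··b··> p1, ··c··> p2
  p1 = c.(a.0 | c.0 + 0) | (0\{a,c} | (0 | 0)) → ··c··> p3
  p2 = (a.0 | c.0 + 0) | b.(0\{a,c} | (0 | 0)) → ··a··> p4, ··b··> p3, ··c··> p5
  p3 = (a.0 | c.0 + 0) | (0\{a,c} | (0 | 0)) → ··a··> p6, ··c··> p7
  p4 = 0 | c.0 | b.(0\{a,c} | (0 | 0)) → ··b··> p6, ··c··> p8
  p5 = a.0 | 0 | b.(0\{a,c} | (0 | 0)) → ··a··> p8, ··b··> p7
  p6 = 0 | c.0 | (0\{a,c} | (0 | 0)) → ··c··> p9
  p7 = a.0 | 0 | (0\{a,c} | (0 | 0)) → ··a··> p9
  p8 = 0 | 0 | b.(0\{a,c} | (0 | 0)) → ··b··> p9
  p9 = 0 | 0 | (0\{a,c} | (0 | 0)) → ·
Q's transition system — 10 states:
  q0 = c.(a.0 | c.0) | b.(0\{a,c} | (0 | 0)) → ··b··> q1, ··c··> q2
  q1 = c.(a.0 | c.0) | (0\{a,c} | (0 | 0)) → ··c··> q3
  q2 = a.0 | c.0 | b.(0\{a,c} | (0 | 0)) → ··a··> q4, ··b··> q3, ··c··> q5
  q3 = a.0 | c.0 | (0\{a,c} | (0 | 0)) → ··a··> q6, ··c··> q7
  q4 = 0 | c.0 | b.(0\{a,c} | (0 | 0)) → ··b··> q6, ··c··> q8
  q5 = a.0 | 0 | b.(0\{a,c} | (0 | 0)) → ··a··> q8, ··b··> q7
  q6 = 0 | c.0 | (0\{a,c} | (0 | 0)) → ··c··> q9
  q7 = a.0 | 0 | (0\{a,c} | (0 | 0)) → ··a··> q9
  q8 = 0 | 0 | b.(0\{a,c} | (0 | 0)) → ··b··> q9
  q9 = 0 | 0 | (0\{a,c} | (0 | 0)) → ·
Coarsest stable partition (strong bisimilarity classes):
  B0 = {p0, q0}
  B1 = {p1, q1}
  B2 = {p3, q3}
  B3 = {p6, q6}
  B4 = {p9, q9}
  B5 = {p7, q7}
  B6 = {p2, q2}
  B7 = {p4, q4}
  B8 = {p8, q8}
  B9 = {p5, q5}
p0 ∈ B0, q0 ∈ B0 → same block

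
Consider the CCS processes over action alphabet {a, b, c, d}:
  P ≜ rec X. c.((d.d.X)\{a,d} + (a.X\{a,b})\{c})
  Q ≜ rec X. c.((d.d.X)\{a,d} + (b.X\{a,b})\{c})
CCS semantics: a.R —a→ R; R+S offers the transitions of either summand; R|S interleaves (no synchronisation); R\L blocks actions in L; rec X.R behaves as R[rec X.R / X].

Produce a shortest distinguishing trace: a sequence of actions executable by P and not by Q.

Reachable graph of P (3 states):
  p0 = rec X. c.((d.d.X)\{a,d} + (a.X\{a,b})\{c}) ⊢ =c=> p1
  p1 = (d.d.(rec X. c.((d.d.X)\{a,d} + (a.X\{a,b})\{c})))\{a,d} + (a.(rec X. c.((d.d.X)\{a,d} + (a.X\{a,b})\{c}))\{a,b})\{c} ⊢ =a=> p2
  p2 = (rec X. c.((d.d.X)\{a,d} + (a.X\{a,b})\{c}))\{a,b}\{c} ⊢ stopped
Reachable graph of Q (3 states):
  q0 = rec X. c.((d.d.X)\{a,d} + (b.X\{a,b})\{c}) ⊢ =c=> q1
  q1 = (d.d.(rec X. c.((d.d.X)\{a,d} + (b.X\{a,b})\{c})))\{a,d} + (b.(rec X. c.((d.d.X)\{a,d} + (b.X\{a,b})\{c}))\{a,b})\{c} ⊢ =b=> q2
  q2 = (rec X. c.((d.d.X)\{a,d} + (b.X\{a,b})\{c}))\{a,b}\{c} ⊢ stopped
Trace ⟨ca⟩ through P, begin at {p0}:
  after c @ step 1: {p1}
  after a @ step 2: {p2}
  — P admits the full trace.
Trace ⟨ca⟩ through Q, begin at {q0}:
  after c @ step 1: {q1}
  after a @ step 2: no successor for Q

ca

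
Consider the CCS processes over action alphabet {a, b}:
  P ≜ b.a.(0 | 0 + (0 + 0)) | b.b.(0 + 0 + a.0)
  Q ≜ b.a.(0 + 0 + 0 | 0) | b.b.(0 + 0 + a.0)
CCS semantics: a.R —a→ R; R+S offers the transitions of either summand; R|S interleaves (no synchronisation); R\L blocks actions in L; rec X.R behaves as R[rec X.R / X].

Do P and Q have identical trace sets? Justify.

YES

P's transition system — 12 states:
  m0 = b.a.(0 | 0 + (0 + 0)) | b.b.(0 + 0 + a.0) has moves -b-> m1, -b-> m2
  m1 = a.(0 | 0 + (0 + 0)) | b.b.(0 + 0 + a.0) has moves -a-> m3, -b-> m4
  m2 = b.a.(0 | 0 + (0 + 0)) | b.(0 + 0 + a.0) has moves -b-> m4, -b-> m5
  m3 = (0 | 0 + (0 + 0)) | b.b.(0 + 0 + a.0) has moves -b-> m6
  m4 = a.(0 | 0 + (0 + 0)) | b.(0 + 0 + a.0) has moves -a-> m6, -b-> m7
  m5 = b.a.(0 | 0 + (0 + 0)) | (0 + 0 + a.0) has moves -a-> m8, -b-> m7
  m6 = (0 | 0 + (0 + 0)) | b.(0 + 0 + a.0) has moves -b-> m9
  m7 = a.(0 | 0 + (0 + 0)) | (0 + 0 + a.0) has moves -a-> m10, -a-> m9
  m8 = b.a.(0 | 0 + (0 + 0)) | 0 has moves -b-> m10
  m9 = (0 | 0 + (0 + 0)) | (0 + 0 + a.0) has moves -a-> m11
  m10 = a.(0 | 0 + (0 + 0)) | 0 has moves -a-> m11
  m11 = (0 | 0 + (0 + 0)) | 0 has moves deadlocked
Q's transition system — 12 states:
  n0 = b.a.(0 + 0 + 0 | 0) | b.b.(0 + 0 + a.0) has moves -b-> n1, -b-> n2
  n1 = a.(0 + 0 + 0 | 0) | b.b.(0 + 0 + a.0) has moves -a-> n3, -b-> n4
  n2 = b.a.(0 + 0 + 0 | 0) | b.(0 + 0 + a.0) has moves -b-> n4, -b-> n5
  n3 = (0 + 0 + 0 | 0) | b.b.(0 + 0 + a.0) has moves -b-> n6
  n4 = a.(0 + 0 + 0 | 0) | b.(0 + 0 + a.0) has moves -a-> n6, -b-> n7
  n5 = b.a.(0 + 0 + 0 | 0) | (0 + 0 + a.0) has moves -a-> n8, -b-> n7
  n6 = (0 + 0 + 0 | 0) | b.(0 + 0 + a.0) has moves -b-> n9
  n7 = a.(0 + 0 + 0 | 0) | (0 + 0 + a.0) has moves -a-> n10, -a-> n9
  n8 = b.a.(0 + 0 + 0 | 0) | 0 has moves -b-> n10
  n9 = (0 + 0 + 0 | 0) | (0 + 0 + a.0) has moves -a-> n11
  n10 = a.(0 + 0 + 0 | 0) | 0 has moves -a-> n11
  n11 = (0 + 0 + 0 | 0) | 0 has moves deadlocked
Partition-refinement fixed point:
  B0 = {m0, n0}
  B1 = {m1, n1}
  B2 = {m3, n3}
  B3 = {m6, m8, n6, n8}
  B4 = {m10, m9, n10, n9}
  B5 = {m11, n11}
  B6 = {m4, m5, n4, n5}
  B7 = {m7, n7}
  B8 = {m2, n2}
m0 ∈ B0, n0 ∈ B0 → same block
Bisimilar ⇒ trace-equivalent.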